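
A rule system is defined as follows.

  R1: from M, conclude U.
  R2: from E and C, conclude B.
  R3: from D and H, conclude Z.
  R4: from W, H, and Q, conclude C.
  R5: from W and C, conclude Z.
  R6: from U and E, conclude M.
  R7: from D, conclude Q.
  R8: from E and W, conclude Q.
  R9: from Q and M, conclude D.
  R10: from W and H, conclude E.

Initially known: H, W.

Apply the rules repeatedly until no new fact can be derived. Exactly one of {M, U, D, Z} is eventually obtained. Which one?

W and H hold, so E follows (R10).
E and W hold, so Q follows (R8).
From W, H, and Q, R4 gives C.
From W and C, R5 gives Z.
D would need Q and M (R9), but M is never established. U would need M (R1), but M is never established. M would need U and E (R6), but U is never established.

Z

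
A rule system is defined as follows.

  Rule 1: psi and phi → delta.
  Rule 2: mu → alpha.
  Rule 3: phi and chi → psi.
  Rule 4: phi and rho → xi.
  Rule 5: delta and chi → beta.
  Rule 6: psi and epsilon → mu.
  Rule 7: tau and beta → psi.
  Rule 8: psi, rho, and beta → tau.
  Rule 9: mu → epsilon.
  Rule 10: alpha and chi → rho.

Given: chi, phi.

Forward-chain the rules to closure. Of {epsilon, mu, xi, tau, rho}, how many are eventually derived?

epsilon would need mu (Rule 9), but mu is never established.
mu would need psi and epsilon (Rule 6), but epsilon is never established.
xi would need phi and rho (Rule 4), but rho is never established.
tau would need psi, rho, and beta (Rule 8), but rho is never established.
rho would need alpha and chi (Rule 10), but alpha is never established.
None of the 5 are reached.

0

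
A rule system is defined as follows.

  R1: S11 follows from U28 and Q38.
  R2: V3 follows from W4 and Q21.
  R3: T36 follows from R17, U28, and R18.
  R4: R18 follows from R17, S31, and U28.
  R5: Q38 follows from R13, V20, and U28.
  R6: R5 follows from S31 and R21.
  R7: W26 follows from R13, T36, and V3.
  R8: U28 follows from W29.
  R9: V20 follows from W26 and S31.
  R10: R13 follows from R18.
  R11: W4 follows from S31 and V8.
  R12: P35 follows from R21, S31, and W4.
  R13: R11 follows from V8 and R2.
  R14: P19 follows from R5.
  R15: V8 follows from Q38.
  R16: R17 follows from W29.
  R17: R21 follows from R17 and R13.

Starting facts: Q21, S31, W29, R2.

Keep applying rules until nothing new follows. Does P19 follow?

Yes

W29 holds, so U28 follows (R8).
W29 holds, so R17 follows (R16).
From R17, S31, and U28, R4 gives R18.
From R18, R10 gives R13.
From R17 and R13, R17 gives R21.
From S31 and R21, R6 gives R5.
From R5, R14 gives P19.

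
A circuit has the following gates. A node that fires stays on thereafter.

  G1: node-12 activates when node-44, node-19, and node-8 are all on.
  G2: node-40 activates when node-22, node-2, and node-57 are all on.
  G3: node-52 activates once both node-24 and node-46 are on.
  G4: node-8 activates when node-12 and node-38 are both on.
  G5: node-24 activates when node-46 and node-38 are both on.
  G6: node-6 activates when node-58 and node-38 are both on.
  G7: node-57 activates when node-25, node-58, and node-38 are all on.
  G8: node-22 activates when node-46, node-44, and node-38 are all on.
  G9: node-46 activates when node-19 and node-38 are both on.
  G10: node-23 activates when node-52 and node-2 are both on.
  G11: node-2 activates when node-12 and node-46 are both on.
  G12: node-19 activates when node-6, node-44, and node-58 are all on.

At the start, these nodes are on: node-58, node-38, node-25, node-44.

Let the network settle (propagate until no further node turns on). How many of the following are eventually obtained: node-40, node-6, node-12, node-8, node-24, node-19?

3

node-58 and node-38 are on, so node-6 activates (G6).
G12: node-6, node-44, and node-58 on → node-19 on.
G9: node-19 and node-38 on → node-46 on.
node-46 and node-38 are on, so node-24 activates (G5).
node-40 would need node-22, node-2, and node-57 (G2), but node-2 never turns on.
node-6: reached.
node-12 would need node-44, node-19, and node-8 (G1), but node-8 never turns on.
node-8 would need node-12 and node-38 (G4), but node-12 never turns on.
node-24: reached.
node-19: reached.
Reached: node-6, node-24, and node-19 — 3 of the 6.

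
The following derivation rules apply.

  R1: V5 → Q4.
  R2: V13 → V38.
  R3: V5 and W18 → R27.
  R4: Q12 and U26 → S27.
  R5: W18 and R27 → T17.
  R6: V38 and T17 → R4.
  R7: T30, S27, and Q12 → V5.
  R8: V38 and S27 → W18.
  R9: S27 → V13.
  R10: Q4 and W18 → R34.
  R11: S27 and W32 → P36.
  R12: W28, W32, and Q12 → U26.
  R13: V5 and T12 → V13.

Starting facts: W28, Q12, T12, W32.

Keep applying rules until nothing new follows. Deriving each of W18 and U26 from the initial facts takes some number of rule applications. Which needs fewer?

U26

U26: W28, W32, and Q12 hold, so U26 follows (R12). [1 rule application]
W18: From W28, W32, and Q12, R12 gives U26. From Q12 and U26, R4 gives S27. From S27, R9 gives V13. From V13, R2 gives V38. V38 and S27 hold, so W18 follows (R8). [5 rule applications]
U26 needs fewer.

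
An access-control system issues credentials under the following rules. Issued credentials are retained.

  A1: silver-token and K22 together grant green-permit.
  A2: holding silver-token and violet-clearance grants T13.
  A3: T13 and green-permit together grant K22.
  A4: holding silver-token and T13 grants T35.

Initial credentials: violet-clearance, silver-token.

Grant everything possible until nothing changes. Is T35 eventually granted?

Holding silver-token and violet-clearance grants T13 (A2).
Holding silver-token and T13 grants T35 (A4).

Yes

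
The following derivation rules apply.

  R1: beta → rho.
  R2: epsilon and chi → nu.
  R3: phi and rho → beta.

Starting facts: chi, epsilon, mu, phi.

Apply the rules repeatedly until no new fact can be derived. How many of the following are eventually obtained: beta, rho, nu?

1

From epsilon and chi, R2 gives nu.
beta would need phi and rho (R3), but rho is never established.
rho would need beta (R1), but beta is never established.
nu: reached.
Reached: nu — 1 of the 3.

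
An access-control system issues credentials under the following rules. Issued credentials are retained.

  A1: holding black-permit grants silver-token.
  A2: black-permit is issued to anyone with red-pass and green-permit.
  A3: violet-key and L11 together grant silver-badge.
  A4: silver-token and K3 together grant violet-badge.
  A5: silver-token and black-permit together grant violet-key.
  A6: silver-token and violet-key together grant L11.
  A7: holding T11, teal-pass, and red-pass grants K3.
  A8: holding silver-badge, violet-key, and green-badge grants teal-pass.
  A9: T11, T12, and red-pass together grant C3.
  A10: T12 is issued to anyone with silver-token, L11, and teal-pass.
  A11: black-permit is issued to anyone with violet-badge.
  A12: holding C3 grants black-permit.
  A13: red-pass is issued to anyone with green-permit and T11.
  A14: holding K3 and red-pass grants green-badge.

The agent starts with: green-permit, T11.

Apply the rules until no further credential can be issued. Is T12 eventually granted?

T12 would need silver-token, L11, and teal-pass (A10), but teal-pass is never granted.

No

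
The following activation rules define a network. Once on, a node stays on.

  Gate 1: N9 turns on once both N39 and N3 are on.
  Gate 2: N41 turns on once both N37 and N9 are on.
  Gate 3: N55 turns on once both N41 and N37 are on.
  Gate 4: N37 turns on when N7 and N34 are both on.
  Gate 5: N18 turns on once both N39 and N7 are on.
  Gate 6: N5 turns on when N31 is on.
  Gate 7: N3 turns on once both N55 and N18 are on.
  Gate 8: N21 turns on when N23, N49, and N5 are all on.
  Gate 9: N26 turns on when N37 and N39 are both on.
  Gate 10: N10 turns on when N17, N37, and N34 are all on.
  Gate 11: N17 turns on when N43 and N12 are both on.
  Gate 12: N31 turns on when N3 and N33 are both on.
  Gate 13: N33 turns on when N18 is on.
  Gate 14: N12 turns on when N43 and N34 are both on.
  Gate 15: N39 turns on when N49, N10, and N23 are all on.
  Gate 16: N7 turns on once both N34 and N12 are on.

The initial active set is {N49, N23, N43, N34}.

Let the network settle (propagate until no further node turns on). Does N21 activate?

N21 would need N23, N49, and N5 (Gate 8), but N5 never turns on.

No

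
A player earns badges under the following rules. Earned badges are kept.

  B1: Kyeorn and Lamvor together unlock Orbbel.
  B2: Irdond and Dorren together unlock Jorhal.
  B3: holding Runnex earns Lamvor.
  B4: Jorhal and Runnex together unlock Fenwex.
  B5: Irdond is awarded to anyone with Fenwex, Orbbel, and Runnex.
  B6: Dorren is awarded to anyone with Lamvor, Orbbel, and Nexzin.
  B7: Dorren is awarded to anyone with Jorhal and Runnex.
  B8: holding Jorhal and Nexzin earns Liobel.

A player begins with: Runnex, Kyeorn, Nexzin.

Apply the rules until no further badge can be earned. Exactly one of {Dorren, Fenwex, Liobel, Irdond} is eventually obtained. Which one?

With Runnex, Lamvor is earned (B3).
With Kyeorn and Lamvor, Orbbel is earned (B1).
With Lamvor, Orbbel, and Nexzin, Dorren is earned (B6).
Irdond would need Fenwex, Orbbel, and Runnex (B5), but Fenwex is never earned. Fenwex would need Jorhal and Runnex (B4), but Jorhal is never earned. Liobel would need Jorhal and Nexzin (B8), but Jorhal is never earned.

Dorren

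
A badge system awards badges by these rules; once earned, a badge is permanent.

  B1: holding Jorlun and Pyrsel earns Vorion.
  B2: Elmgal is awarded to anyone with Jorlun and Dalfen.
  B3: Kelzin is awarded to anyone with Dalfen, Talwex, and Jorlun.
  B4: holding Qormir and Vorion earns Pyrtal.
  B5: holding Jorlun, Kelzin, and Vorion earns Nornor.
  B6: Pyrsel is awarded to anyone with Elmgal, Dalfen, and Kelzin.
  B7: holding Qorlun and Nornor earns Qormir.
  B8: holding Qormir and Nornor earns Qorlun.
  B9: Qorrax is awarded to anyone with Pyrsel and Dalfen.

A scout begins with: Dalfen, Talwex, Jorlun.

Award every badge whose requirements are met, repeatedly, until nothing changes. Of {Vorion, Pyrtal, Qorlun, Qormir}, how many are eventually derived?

1

With Dalfen, Talwex, and Jorlun, Kelzin is earned (B3).
With Jorlun and Dalfen, Elmgal is earned (B2).
With Elmgal, Dalfen, and Kelzin, Pyrsel is earned (B6).
With Jorlun and Pyrsel, Vorion is earned (B1).
Vorion: reached.
Pyrtal would need Qormir and Vorion (B4), but Qormir is never earned.
Qorlun would need Qormir and Nornor (B8), but Qormir is never earned.
Qormir would need Qorlun and Nornor (B7), but Qorlun is never earned.
Reached: Vorion — 1 of the 4.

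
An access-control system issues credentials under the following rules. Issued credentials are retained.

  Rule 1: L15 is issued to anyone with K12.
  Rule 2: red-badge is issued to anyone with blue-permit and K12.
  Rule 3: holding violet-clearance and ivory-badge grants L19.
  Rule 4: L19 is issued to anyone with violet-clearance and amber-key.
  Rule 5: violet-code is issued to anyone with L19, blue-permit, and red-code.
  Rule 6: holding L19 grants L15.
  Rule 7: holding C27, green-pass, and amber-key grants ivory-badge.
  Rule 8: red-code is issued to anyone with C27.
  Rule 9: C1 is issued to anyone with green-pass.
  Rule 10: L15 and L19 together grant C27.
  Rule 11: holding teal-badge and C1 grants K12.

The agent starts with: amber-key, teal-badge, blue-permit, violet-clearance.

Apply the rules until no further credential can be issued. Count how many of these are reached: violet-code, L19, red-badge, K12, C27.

3

Holding violet-clearance and amber-key grants L19 (Rule 4).
Holding L19 grants L15 (Rule 6).
Holding L15 and L19 grants C27 (Rule 10).
Holding C27 grants red-code (Rule 8).
Holding L19, blue-permit, and red-code grants violet-code (Rule 5).
violet-code: reached.
L19: reached.
red-badge would need blue-permit and K12 (Rule 2), but K12 is never granted.
K12 would need teal-badge and C1 (Rule 11), but C1 is never granted.
C27: reached.
Reached: violet-code, L19, and C27 — 3 of the 5.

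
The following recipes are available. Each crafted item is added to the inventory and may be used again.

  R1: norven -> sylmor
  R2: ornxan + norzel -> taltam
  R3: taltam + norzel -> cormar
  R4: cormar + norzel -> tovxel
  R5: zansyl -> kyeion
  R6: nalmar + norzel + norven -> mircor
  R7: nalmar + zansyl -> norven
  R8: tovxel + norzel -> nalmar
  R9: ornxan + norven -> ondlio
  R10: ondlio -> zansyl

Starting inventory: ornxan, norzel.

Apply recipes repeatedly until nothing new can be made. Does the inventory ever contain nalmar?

ornxan + norzel -> taltam (R2).
Using R3, taltam and norzel make cormar.
Using R4, cormar and norzel make tovxel.
tovxel + norzel -> nalmar (R8).

Yes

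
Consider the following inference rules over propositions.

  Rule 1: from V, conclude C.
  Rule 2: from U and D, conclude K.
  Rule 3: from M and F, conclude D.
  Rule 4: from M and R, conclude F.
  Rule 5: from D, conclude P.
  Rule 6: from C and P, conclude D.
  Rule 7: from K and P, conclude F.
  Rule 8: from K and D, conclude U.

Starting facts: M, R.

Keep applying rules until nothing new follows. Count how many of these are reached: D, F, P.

M and R hold, so F follows (Rule 4).
From M and F, Rule 3 gives D.
D holds, so P follows (Rule 5).
D: reached.
F: reached.
P: reached.
All 3 are reached.

3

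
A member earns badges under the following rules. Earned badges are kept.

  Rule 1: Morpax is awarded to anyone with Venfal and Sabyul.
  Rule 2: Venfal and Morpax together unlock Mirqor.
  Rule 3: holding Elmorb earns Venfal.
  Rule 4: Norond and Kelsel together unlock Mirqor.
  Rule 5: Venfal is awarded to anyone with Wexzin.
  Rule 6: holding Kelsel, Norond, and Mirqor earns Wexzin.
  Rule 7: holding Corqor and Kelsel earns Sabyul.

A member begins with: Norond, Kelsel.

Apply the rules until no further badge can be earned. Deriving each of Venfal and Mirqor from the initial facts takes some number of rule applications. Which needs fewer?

Mirqor

Mirqor: With Norond and Kelsel, Mirqor is earned (Rule 4). [1 rule application]
Venfal: With Norond and Kelsel, Mirqor is earned (Rule 4). With Kelsel, Norond, and Mirqor, Wexzin is earned (Rule 6). With Wexzin, Venfal is earned (Rule 5). [3 rule applications]
Mirqor needs fewer.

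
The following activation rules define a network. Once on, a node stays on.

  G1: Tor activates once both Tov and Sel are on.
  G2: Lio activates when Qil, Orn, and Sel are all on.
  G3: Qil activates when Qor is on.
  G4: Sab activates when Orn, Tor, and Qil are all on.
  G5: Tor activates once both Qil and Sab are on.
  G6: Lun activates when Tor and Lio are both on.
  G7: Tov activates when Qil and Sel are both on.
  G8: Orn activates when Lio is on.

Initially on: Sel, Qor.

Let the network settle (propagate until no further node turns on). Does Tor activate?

Yes

Qor is on, so Qil activates (G3).
G7: Qil and Sel on → Tov on.
G1: Tov and Sel on → Tor on.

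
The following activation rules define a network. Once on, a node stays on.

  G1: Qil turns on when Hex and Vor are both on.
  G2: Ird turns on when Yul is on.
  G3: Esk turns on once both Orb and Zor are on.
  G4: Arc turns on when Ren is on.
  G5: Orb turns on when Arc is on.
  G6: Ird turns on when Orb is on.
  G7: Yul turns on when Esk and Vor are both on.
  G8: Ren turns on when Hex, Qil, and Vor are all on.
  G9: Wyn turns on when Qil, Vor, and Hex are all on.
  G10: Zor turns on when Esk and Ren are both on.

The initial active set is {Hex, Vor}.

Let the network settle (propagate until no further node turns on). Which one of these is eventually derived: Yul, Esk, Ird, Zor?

Ird

G1: Hex and Vor on → Qil on.
G8: Hex, Qil, and Vor on → Ren on.
Ren is on, so Arc turns on (G4).
G5: Arc on → Orb on.
Orb is on, so Ird turns on (G6).
Yul would need Esk and Vor (G7), but Esk never turns on. Zor would need Esk and Ren (G10), but Esk never turns on. Esk would need Orb and Zor (G3), but Zor never turns on.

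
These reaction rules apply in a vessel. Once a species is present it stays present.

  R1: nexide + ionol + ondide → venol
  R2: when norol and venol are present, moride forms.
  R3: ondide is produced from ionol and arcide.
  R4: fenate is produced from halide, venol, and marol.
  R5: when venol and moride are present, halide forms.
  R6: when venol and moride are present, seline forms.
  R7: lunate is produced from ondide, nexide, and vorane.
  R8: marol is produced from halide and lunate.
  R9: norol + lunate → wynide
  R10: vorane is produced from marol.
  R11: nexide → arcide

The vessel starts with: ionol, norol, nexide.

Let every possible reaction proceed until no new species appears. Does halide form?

nexide present → arcide forms (R11).
ionol and arcide present → ondide forms (R3).
nexide, ionol, and ondide present → venol forms (R1).
norol and venol present → moride forms (R2).
venol and moride present → halide forms (R5).

Yes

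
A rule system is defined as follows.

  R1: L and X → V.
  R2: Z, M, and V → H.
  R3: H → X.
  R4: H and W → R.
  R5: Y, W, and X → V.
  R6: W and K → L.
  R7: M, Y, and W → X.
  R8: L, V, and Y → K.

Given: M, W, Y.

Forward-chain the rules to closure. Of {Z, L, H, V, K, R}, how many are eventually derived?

From M, Y, and W, R7 gives X.
From Y, W, and X, R5 gives V.
No rule produces Z, and it is not given.
L would need W and K (R6), but K is never established.
H would need Z, M, and V (R2), but Z is never established.
V: reached.
K would need L, V, and Y (R8), but L is never established.
R would need H and W (R4), but H is never established.
Reached: V — 1 of the 6.

1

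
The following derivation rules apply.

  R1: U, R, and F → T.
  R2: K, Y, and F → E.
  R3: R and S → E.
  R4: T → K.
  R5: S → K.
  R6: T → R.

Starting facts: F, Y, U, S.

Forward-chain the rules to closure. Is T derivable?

T would need U, R, and F (R1), but R is never established.

No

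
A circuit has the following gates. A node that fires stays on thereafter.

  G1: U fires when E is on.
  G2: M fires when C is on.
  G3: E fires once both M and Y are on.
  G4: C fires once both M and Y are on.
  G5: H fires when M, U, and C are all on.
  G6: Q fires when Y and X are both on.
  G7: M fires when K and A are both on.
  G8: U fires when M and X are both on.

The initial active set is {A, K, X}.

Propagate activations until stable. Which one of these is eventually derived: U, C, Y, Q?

K and A are on, so M fires (G7).
G8: M and X on → U on.
Q would need Y and X (G6), but Y never turns on. C would need M and Y (G4), but Y never turns on. No rule produces Y, and it is not given.

U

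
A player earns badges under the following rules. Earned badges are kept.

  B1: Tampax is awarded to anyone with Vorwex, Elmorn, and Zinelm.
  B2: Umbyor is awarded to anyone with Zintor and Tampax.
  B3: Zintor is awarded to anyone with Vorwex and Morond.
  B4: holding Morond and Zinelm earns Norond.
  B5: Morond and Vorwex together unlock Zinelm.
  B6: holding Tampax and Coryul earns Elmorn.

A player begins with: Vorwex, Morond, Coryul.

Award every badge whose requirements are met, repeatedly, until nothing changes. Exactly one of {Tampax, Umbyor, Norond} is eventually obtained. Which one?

Norond

With Morond and Vorwex, Zinelm is earned (B5).
With Morond and Zinelm, Norond is earned (B4).
Tampax would need Vorwex, Elmorn, and Zinelm (B1), but Elmorn is never earned. Umbyor would need Zintor and Tampax (B2), but Tampax is never earned.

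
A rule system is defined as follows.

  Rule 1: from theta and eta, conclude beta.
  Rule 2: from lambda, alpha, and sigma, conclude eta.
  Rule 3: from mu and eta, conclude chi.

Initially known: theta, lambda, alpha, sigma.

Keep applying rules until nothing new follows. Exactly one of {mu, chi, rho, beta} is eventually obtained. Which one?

beta

lambda, alpha, and sigma hold, so eta follows (Rule 2).
From theta and eta, Rule 1 gives beta.
No rule produces rho, and it is not given. chi would need mu and eta (Rule 3), but mu is never established. No rule produces mu, and it is not given.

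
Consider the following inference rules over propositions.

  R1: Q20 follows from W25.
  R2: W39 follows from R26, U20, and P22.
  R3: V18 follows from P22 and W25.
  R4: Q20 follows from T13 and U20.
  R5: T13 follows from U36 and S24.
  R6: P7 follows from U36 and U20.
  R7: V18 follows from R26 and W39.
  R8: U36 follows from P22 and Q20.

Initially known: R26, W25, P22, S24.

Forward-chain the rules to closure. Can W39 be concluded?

No

W39 would need R26, U20, and P22 (R2), but U20 is never established.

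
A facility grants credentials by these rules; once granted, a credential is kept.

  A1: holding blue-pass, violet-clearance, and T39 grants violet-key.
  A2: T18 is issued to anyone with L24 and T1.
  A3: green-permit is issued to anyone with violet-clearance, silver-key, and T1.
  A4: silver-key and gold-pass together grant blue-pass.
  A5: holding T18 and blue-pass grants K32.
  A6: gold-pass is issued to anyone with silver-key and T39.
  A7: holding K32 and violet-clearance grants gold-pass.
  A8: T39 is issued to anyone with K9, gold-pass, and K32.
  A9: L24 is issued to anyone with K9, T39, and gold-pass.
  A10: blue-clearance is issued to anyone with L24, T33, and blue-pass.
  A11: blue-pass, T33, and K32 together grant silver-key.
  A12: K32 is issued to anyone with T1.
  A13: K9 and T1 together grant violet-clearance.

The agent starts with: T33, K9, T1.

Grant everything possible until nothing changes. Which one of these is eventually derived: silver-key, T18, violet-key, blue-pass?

Holding T1 grants K32 (A12).
Holding K9 and T1 grants violet-clearance (A13).
Holding K32 and violet-clearance grants gold-pass (A7).
Holding K9, gold-pass, and K32 grants T39 (A8).
Holding K9, T39, and gold-pass grants L24 (A9).
Holding L24 and T1 grants T18 (A2).
violet-key would need blue-pass, violet-clearance, and T39 (A1), but blue-pass is never granted. silver-key would need blue-pass, T33, and K32 (A11), but blue-pass is never granted. blue-pass would need silver-key and gold-pass (A4), but silver-key is never granted.

T18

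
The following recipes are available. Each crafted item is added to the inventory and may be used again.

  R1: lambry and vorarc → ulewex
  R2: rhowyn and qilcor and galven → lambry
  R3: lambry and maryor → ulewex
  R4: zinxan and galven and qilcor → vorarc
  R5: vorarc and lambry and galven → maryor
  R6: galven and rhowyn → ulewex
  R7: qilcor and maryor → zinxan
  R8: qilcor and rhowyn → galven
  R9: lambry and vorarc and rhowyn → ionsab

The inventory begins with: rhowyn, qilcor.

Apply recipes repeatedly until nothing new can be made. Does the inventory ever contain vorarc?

vorarc would need zinxan, galven, and qilcor (R4), but zinxan is never obtained.

No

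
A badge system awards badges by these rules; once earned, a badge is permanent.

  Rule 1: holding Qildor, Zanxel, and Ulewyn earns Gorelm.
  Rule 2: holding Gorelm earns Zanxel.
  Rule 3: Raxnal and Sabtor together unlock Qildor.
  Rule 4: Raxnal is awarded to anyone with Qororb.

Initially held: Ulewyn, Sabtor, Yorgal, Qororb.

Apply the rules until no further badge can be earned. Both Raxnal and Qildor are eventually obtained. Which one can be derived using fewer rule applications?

Raxnal: With Qororb, Raxnal is earned (Rule 4). [1 rule application]
Qildor: With Qororb, Raxnal is earned (Rule 4). With Raxnal and Sabtor, Qildor is earned (Rule 3). [2 rule applications]
Raxnal needs fewer.

Raxnal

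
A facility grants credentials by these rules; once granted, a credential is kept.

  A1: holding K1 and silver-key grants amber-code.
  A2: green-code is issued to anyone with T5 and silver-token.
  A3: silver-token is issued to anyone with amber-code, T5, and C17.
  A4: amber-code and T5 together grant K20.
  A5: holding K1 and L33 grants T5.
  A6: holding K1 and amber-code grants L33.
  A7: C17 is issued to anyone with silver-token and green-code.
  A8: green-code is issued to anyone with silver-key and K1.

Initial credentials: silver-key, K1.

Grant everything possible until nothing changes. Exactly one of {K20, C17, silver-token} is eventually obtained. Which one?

K20

Holding K1 and silver-key grants amber-code (A1).
Holding K1 and amber-code grants L33 (A6).
Holding K1 and L33 grants T5 (A5).
Holding amber-code and T5 grants K20 (A4).
C17 would need silver-token and green-code (A7), but silver-token is never granted. silver-token would need amber-code, T5, and C17 (A3), but C17 is never granted.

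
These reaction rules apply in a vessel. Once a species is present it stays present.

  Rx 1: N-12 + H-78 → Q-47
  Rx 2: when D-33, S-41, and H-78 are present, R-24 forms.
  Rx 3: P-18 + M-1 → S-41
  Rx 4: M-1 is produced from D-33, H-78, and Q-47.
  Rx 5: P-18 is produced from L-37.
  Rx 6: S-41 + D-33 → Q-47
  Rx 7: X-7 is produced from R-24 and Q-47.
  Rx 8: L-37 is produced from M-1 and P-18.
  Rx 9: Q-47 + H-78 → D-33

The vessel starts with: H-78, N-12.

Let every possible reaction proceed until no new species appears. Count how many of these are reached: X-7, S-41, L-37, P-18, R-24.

0

X-7 would need R-24 and Q-47 (Rx 7), but R-24 never forms.
S-41 would need P-18 and M-1 (Rx 3), but P-18 never forms.
L-37 would need M-1 and P-18 (Rx 8), but P-18 never forms.
P-18 would need L-37 (Rx 5), but L-37 never forms.
R-24 would need D-33, S-41, and H-78 (Rx 2), but S-41 never forms.
None of the 5 are reached.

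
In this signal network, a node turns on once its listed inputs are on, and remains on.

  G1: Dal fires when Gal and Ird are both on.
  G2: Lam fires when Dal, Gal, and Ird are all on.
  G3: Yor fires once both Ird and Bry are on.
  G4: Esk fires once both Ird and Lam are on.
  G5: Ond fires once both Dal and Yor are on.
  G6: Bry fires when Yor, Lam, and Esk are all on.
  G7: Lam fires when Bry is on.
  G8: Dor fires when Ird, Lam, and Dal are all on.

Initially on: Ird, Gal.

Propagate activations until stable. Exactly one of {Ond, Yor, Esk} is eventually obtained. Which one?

Gal and Ird are on, so Dal fires (G1).
G2: Dal, Gal, and Ird on → Lam on.
G4: Ird and Lam on → Esk on.
Ond would need Dal and Yor (G5), but Yor never turns on. Yor would need Ird and Bry (G3), but Bry never turns on.

Esk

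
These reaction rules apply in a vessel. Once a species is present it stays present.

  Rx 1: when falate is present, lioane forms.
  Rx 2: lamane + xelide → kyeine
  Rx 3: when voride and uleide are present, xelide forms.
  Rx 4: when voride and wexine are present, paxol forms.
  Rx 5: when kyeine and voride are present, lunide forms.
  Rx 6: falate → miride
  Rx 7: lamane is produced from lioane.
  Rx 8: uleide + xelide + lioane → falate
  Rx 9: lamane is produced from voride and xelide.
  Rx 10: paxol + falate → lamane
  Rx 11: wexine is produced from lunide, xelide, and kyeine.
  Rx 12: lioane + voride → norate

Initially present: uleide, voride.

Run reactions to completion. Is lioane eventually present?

lioane would need falate (Rx 1), but falate never forms.

No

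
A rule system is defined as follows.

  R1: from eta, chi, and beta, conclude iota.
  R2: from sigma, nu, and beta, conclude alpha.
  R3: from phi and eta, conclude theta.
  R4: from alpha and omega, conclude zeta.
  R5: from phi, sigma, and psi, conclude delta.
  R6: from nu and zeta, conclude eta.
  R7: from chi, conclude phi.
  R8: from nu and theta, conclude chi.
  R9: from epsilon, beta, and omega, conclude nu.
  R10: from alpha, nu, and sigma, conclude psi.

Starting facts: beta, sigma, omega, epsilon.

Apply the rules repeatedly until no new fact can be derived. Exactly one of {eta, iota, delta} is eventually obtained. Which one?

eta

epsilon, beta, and omega hold, so nu follows (R9).
From sigma, nu, and beta, R2 gives alpha.
From alpha and omega, R4 gives zeta.
nu and zeta hold, so eta follows (R6).
delta would need phi, sigma, and psi (R5), but phi is never established. iota would need eta, chi, and beta (R1), but chi is never established.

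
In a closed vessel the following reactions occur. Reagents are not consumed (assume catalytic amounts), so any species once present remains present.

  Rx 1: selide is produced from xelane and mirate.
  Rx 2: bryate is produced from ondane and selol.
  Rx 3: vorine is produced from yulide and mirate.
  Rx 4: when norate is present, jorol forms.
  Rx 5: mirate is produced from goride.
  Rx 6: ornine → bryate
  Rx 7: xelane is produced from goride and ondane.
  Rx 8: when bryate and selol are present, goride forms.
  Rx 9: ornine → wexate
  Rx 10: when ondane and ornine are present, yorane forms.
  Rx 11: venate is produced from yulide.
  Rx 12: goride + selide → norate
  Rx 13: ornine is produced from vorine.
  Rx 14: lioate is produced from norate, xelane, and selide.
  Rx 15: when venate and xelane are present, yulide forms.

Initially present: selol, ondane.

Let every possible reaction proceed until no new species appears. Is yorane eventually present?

No

yorane would need ondane and ornine (Rx 10), but ornine never forms.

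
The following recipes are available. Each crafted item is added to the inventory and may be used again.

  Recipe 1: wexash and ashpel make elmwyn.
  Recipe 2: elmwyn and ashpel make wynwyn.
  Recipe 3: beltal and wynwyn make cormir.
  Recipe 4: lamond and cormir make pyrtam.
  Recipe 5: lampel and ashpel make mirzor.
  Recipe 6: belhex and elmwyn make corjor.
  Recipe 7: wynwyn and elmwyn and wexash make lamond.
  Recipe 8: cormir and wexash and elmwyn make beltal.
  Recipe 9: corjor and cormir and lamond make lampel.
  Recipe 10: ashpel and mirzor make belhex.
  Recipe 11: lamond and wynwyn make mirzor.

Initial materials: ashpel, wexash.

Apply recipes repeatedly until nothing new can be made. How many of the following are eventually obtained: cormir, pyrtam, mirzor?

1

wexash and ashpel → elmwyn (Recipe 1).
Using Recipe 2, elmwyn and ashpel make wynwyn.
wynwyn and elmwyn and wexash → lamond (Recipe 7).
lamond and wynwyn → mirzor (Recipe 11).
cormir would need beltal and wynwyn (Recipe 3), but beltal is never obtained.
pyrtam would need lamond and cormir (Recipe 4), but cormir is never obtained.
mirzor: reached.
Reached: mirzor — 1 of the 3.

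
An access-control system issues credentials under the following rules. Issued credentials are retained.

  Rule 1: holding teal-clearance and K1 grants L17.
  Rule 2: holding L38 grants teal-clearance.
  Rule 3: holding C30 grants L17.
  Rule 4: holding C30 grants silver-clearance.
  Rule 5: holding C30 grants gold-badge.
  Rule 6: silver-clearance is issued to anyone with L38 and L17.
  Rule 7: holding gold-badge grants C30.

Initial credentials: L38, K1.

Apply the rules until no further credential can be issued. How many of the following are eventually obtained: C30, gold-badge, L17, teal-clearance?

Holding L38 grants teal-clearance (Rule 2).
Holding teal-clearance and K1 grants L17 (Rule 1).
C30 would need gold-badge (Rule 7), but gold-badge is never granted.
gold-badge would need C30 (Rule 5), but C30 is never granted.
L17: reached.
teal-clearance: reached.
Reached: L17 and teal-clearance — 2 of the 4.

2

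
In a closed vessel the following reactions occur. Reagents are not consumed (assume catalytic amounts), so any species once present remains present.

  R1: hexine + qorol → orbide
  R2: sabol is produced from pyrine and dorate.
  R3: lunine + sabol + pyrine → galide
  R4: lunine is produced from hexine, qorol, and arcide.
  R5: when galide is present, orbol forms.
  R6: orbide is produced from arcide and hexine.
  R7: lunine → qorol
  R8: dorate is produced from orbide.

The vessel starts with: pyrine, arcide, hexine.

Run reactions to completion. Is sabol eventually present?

Yes

arcide and hexine present → orbide forms (R6).
orbide present → dorate forms (R8).
pyrine and dorate present → sabol forms (R2).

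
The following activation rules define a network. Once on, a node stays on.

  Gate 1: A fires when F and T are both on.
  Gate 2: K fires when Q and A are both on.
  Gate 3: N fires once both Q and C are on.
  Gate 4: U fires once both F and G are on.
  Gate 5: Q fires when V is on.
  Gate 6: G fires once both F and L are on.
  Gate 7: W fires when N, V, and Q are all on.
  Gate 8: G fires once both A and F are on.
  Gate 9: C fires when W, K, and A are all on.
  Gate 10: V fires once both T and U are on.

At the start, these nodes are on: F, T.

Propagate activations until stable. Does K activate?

Yes

F and T are on, so A fires (Gate 1).
A and F are on, so G fires (Gate 8).
Gate 4: F and G on → U on.
T and U are on, so V fires (Gate 10).
Gate 5: V on → Q on.
Q and A are on, so K fires (Gate 2).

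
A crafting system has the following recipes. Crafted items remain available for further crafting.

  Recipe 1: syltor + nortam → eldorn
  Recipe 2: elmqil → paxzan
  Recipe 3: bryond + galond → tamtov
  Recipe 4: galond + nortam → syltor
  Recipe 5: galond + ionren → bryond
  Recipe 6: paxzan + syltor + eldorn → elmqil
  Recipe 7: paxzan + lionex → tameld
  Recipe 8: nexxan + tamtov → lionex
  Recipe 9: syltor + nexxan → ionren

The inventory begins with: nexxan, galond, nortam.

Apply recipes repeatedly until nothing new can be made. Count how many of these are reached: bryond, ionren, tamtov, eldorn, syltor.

5

galond + nortam → syltor (Recipe 4).
syltor + nortam → eldorn (Recipe 1).
syltor + nexxan → ionren (Recipe 9).
Using Recipe 5, galond and ionren make bryond.
Using Recipe 3, bryond and galond make tamtov.
bryond: reached.
ionren: reached.
tamtov: reached.
eldorn: reached.
syltor: reached.
All 5 are reached.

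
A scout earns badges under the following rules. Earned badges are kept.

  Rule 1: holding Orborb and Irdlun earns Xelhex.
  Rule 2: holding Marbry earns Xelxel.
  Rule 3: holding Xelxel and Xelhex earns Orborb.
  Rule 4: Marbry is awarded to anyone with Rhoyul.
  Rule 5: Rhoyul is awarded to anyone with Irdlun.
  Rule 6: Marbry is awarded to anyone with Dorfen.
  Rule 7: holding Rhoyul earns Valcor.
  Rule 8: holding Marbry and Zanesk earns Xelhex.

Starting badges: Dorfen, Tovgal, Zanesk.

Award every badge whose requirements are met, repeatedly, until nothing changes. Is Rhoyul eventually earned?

No

Rhoyul would need Irdlun (Rule 5), but Irdlun is never earned.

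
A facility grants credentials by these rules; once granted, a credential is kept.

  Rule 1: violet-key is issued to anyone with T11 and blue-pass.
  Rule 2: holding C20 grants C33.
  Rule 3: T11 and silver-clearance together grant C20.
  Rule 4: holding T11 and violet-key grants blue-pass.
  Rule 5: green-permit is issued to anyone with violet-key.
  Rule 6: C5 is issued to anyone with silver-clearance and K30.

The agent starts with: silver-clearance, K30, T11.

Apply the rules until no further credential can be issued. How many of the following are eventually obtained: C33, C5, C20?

3

Holding silver-clearance and K30 grants C5 (Rule 6).
Holding T11 and silver-clearance grants C20 (Rule 3).
Holding C20 grants C33 (Rule 2).
C33: reached.
C5: reached.
C20: reached.
All 3 are reached.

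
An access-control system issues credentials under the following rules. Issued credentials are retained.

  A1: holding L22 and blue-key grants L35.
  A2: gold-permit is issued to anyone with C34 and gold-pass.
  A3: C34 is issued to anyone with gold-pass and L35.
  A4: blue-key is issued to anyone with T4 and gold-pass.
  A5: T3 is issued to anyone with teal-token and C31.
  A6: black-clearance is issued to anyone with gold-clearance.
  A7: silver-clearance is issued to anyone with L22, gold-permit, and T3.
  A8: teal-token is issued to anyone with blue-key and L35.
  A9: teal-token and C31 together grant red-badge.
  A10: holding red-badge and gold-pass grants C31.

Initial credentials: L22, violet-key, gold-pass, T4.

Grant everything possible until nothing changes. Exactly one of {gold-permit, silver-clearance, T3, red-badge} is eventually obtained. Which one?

Holding T4 and gold-pass grants blue-key (A4).
Holding L22 and blue-key grants L35 (A1).
Holding gold-pass and L35 grants C34 (A3).
Holding C34 and gold-pass grants gold-permit (A2).
silver-clearance would need L22, gold-permit, and T3 (A7), but T3 is never granted. red-badge would need teal-token and C31 (A9), but C31 is never granted. T3 would need teal-token and C31 (A5), but C31 is never granted.

gold-permit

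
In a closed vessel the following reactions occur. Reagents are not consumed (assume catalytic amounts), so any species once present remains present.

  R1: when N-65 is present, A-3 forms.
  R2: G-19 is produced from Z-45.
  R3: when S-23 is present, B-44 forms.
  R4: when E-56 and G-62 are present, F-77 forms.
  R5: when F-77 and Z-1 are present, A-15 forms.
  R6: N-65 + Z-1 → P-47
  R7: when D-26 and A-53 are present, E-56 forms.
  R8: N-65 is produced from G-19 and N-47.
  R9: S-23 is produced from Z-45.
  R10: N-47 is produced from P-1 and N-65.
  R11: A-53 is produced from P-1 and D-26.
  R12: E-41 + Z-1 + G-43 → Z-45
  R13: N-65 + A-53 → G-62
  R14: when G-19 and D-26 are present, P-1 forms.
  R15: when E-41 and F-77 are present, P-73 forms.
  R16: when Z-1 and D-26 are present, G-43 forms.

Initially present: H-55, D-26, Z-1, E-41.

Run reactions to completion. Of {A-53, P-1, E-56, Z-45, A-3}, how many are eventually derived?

4

Z-1 and D-26 present → G-43 forms (R16).
E-41, Z-1, and G-43 present → Z-45 forms (R12).
Z-45 present → G-19 forms (R2).
G-19 and D-26 present → P-1 forms (R14).
P-1 and D-26 present → A-53 forms (R11).
D-26 and A-53 present → E-56 forms (R7).
A-53: reached.
P-1: reached.
E-56: reached.
Z-45: reached.
A-3 would need N-65 (R1), but N-65 never forms.
Reached: A-53, P-1, E-56, and Z-45 — 4 of the 5.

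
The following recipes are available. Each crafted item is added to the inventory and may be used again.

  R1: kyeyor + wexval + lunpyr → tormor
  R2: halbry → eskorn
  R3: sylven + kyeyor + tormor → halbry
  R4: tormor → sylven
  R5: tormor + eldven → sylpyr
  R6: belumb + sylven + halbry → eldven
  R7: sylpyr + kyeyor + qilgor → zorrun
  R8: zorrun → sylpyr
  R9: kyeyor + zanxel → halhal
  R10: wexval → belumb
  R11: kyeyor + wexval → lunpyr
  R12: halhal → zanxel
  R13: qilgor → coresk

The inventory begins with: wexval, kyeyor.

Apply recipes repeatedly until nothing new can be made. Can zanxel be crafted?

No

zanxel would need halhal (R12), but halhal is never obtained.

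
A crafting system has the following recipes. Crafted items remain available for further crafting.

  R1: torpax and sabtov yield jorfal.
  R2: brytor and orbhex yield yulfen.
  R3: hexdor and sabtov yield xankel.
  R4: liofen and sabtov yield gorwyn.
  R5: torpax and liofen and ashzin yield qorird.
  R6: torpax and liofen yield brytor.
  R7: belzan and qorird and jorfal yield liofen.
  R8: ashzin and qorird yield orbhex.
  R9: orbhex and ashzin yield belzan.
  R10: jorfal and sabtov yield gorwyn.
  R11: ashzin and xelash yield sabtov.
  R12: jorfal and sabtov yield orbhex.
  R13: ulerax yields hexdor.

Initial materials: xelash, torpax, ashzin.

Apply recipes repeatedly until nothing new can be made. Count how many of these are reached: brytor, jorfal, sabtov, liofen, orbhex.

3

Using R11, ashzin and xelash make sabtov.
torpax and sabtov → jorfal (R1).
Using R12, jorfal and sabtov make orbhex.
brytor would need torpax and liofen (R6), but liofen is never obtained.
jorfal: reached.
sabtov: reached.
liofen would need belzan, qorird, and jorfal (R7), but qorird is never obtained.
orbhex: reached.
Reached: jorfal, sabtov, and orbhex — 3 of the 5.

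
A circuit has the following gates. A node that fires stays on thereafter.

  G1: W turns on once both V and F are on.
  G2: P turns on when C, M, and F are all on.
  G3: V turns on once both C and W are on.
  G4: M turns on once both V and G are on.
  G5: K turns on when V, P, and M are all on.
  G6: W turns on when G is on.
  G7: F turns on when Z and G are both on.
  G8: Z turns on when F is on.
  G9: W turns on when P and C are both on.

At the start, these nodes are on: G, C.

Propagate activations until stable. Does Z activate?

No

Z would need F (G8), but F never turns on.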